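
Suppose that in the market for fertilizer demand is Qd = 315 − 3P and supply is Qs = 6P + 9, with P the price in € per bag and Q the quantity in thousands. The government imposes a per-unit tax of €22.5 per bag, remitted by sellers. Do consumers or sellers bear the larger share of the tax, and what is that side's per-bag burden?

Consumers bear the larger share: €15 per bag.

Before the tax: set 315 − 3P = 6P + 9 → P* = €34, Q* = 213.
With the tax collected from sellers, supply shifts: Qs = 6(P − 22.5) + 9.
Solving gives Q = 168 with consumers paying €49 and sellers receiving €26.5 (the €22.5 wedge).
Per-bag burden: consumers €15, sellers €7.5.
Consumers take the larger share because demand is less price-elastic here (demand slope 3 vs supply slope 6).
The less price-elastic side of the market bears the larger share of a per-unit tax.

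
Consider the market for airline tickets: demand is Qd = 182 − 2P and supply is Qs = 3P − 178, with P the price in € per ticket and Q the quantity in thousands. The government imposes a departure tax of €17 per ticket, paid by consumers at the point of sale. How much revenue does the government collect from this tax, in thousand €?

Before the tax: set 182 − 2P = 3P − 178 → P* = €72, Q* = 38.
With the tax collected from consumers, demand (in seller-price terms) shifts: Qd = 182 − 2(P + 17).
New equilibrium: consumers pay €82.2, producers receive €65.2, Q = 17.6. (Wedge: Pb − Ps = 17.)
Revenue = t · Q = 17 · 17.6 = €299.2.

Tax revenue = €299.2 thousand.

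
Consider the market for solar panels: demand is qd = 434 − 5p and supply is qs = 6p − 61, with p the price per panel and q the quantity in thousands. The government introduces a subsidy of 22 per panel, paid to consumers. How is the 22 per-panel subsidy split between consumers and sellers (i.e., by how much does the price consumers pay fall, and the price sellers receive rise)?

Before the subsidy: set 434 − 5p = 6p − 61 → p* = 45, q* = 209.
With a per-unit subsidy paid to consumers, each effectively pays p − 22, so demand becomes qd = 434 − 5(p − 22).
New equilibrium: consumers pay 33, sellers receive 55, q = 269. (Wedge: pb − ps = −22.)
Gain to consumers: 12; to sellers: 10. (They sum to 22.)

Consumers gain 12 per panel; sellers gain 10 per panel.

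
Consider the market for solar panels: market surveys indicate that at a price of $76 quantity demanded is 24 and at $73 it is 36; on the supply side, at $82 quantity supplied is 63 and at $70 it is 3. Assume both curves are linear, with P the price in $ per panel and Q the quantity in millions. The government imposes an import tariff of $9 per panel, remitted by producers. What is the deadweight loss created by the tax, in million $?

Deadweight loss = $90 million.

Demand slope: (36 − 24)/(73 − 76) = -4, so Qd = 328 − 4P.
Supply slope: (3 − 63)/(70 − 82) = 5, so Qs = 5P − 347.
Before the tax: set 328 − 4P = 5P − 347 → P* = $75, Q* = 28.
With the tax collected from producers, supply shifts: Qs = 5(P − 9) − 347.
Solving gives Q = 8 with buyers paying $80 and producers receiving $71 (the $9 wedge).
Quantity falls by |ΔQ| = |28 − 8| = 20.
DWL = ½ · t · |ΔQ| = ½ · 9 · 20 = $90.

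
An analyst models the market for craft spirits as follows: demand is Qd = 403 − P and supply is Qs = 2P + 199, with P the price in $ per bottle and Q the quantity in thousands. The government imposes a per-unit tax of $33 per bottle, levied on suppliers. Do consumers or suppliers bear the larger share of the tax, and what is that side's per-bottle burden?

Before the tax: set 403 − P = 2P + 199 → P* = $68, Q* = 335.
With the tax collected from suppliers, supply shifts: Qs = 2(P − 33) + 199.
Solving gives Q = 313 with consumers paying $90 and suppliers receiving $57 (the $33 wedge).
Per-bottle burden: consumers $22, suppliers $11.
Consumers take the larger share because demand is less price-elastic here (demand slope 1 vs supply slope 2).

Consumers bear the larger share: $22 per bottle.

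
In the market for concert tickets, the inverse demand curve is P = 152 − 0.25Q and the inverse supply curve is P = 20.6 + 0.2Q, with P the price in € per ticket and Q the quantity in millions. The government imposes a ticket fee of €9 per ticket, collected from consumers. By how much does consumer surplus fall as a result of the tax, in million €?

Consumer surplus falls by €1410 million.

Rewrite in direct form: Qd = 608 − 4P and Qs = 5P − 103.
Before the tax: set 608 − 4P = 5P − 103 → P* = €79, Q* = 292.
With the tax collected from consumers, demand (in seller-price terms) shifts: Qd = 608 − 4(P + 9).
Solving gives Q = 272 with consumers paying €84 and suppliers receiving €75 (the €9 wedge).
ΔCS is the trapezoid between Q = 272 and Q = 292 of height €5: ½ · (292 + 272) · 5 = €1410.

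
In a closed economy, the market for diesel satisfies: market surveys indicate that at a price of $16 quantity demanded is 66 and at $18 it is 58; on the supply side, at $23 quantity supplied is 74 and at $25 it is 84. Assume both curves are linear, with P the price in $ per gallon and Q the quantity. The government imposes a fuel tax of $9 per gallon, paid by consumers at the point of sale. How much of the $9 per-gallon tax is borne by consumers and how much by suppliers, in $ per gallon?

Consumers bear $5 per gallon; suppliers bear $4 per gallon.

Demand slope: (58 − 66)/(18 − 16) = -4, so Qd = 130 − 4P.
Supply slope: (84 − 74)/(25 − 23) = 5, so Qs = 5P − 41.
Before the tax: set 130 − 4P = 5P − 41 → P* = $19, Q* = 54.
With the tax collected from consumers, demand (in seller-price terms) shifts: Qd = 130 − 4(P + 9).
Solving gives Q = 34 with consumers paying $24 and suppliers receiving $15 (the $9 wedge).
Burden on consumers: $5; on suppliers: $4. (They sum to $9.)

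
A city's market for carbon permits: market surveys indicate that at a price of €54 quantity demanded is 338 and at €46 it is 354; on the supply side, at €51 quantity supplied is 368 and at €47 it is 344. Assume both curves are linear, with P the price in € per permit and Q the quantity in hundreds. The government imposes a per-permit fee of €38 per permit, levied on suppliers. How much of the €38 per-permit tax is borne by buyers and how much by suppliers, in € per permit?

Buyers bear €28.5 per permit; suppliers bear €9.5 per permit.

Demand slope: (354 − 338)/(46 − 54) = -2, so Qd = 446 − 2P.
Supply slope: (344 − 368)/(47 − 51) = 6, so Qs = 6P + 62.
Without the tax, 446 − 2P = 6P + 62 gives 8P = 384, so P* = €48 and Q* = 350.
With the tax collected from suppliers, supply shifts: Qs = 6(P − 38) + 62.
New equilibrium: buyers pay €76.5, suppliers receive €38.5, Q = 293. (Wedge: Pb − Ps = 38.)
Burden on buyers: €28.5; on suppliers: €9.5. (They sum to €38.)
The less price-elastic side of the market bears the larger share of a per-unit tax.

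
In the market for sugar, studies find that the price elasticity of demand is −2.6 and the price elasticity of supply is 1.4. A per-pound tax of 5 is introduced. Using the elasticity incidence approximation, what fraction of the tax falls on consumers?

Consumers' share ≈ 0.35.

Incidence ratio: consumers' share ≈ εs / (εs + |εd|) = 1.4 / (1.4 + 2.6) = 0.35.
Supply is the less elastic side, so consumers bear the smaller share.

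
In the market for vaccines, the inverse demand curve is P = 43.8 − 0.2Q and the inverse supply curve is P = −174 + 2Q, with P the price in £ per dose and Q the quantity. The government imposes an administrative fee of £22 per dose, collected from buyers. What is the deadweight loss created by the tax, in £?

Rewrite in direct form: Qd = 219 − 5P and Qs = 0.5P + 87.
Without the tax, 219 − 5P = 0.5P + 87 gives 5.5P = 132, so P* = £24 and Q* = 99.
With the tax collected from buyers, demand (in seller-price terms) shifts: Qd = 219 − 5(P + 22).
New equilibrium: buyers pay £26, sellers receive £4, Q = 89. (Wedge: Pb − Ps = 22.)
Quantity falls by |ΔQ| = |99 − 89| = 10.
DWL = ½ · t · |ΔQ| = ½ · 22 · 10 = £110.

Deadweight loss = £110.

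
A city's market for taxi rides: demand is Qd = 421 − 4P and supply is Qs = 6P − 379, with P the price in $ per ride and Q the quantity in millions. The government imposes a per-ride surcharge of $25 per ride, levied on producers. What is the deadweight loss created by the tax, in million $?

Without the tax, 421 − 4P = 6P − 379 gives 10P = 800, so P* = $80 and Q* = 101.
With the tax collected from producers, supply shifts: Qs = 6(P − 25) − 379.
Solving gives Q = 41 with buyers paying $95 and producers receiving $70 (the $25 wedge).
Quantity falls by |ΔQ| = |101 − 41| = 60.
DWL = ½ · t · |ΔQ| = ½ · 25 · 60 = $750.

Deadweight loss = $750 million.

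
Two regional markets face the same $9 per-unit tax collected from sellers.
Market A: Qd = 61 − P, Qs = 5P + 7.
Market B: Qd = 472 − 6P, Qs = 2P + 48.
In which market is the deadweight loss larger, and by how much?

Market A: pre-tax P* = $9, Q* = 52; post-tax Q = 44.5; deadweight loss = $33.75.
Market B: pre-tax P* = $53, Q* = 154; post-tax Q = 140.5; deadweight loss = $60.75.
Difference: $33.75 vs $60.75 → market B is larger by $27.

Market B, by $27.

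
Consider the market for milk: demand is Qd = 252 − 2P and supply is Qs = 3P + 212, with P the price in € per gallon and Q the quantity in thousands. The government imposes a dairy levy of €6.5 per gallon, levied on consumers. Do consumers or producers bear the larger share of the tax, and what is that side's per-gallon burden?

Consumers bear the larger share: €3.9 per gallon.

Before the tax: set 252 − 2P = 3P + 212 → P* = €8, Q* = 236.
With the tax collected from consumers, demand (in seller-price terms) shifts: Qd = 252 − 2(P + 6.5).
New equilibrium: consumers pay €11.9, producers receive €5.4, Q = 228.2. (Wedge: Pb − Ps = 6.5.)
Per-gallon burden: consumers €3.9, producers €2.6.
Consumers take the larger share because demand is less price-elastic here (demand slope 2 vs supply slope 3).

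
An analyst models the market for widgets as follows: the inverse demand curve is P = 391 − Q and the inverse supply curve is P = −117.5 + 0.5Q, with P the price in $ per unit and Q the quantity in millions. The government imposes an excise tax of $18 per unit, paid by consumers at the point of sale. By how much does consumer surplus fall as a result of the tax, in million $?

Consumer surplus falls by $3996 million.

Rewrite in direct form: Qd = 391 − P and Qs = 2P + 235.
Without the tax, 391 − P = 2P + 235 gives 3P = 156, so P* = $52 and Q* = 339.
With the tax collected from consumers, demand (in seller-price terms) shifts: Qd = 391 − (P + 18).
Solving gives Q = 327 with consumers paying $64 and producers receiving $46 (the $18 wedge).
ΔCS is the trapezoid between Q = 327 and Q = 339 of height $12: ½ · (339 + 327) · 12 = $3996.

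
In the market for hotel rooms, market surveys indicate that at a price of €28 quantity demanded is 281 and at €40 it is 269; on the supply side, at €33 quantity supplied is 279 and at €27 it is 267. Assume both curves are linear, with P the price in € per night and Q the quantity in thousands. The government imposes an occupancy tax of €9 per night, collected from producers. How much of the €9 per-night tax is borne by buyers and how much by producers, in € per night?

Demand slope: (269 − 281)/(40 − 28) = -1, so Qd = 309 − P.
Supply slope: (267 − 279)/(27 − 33) = 2, so Qs = 2P + 213.
Before the tax: set 309 − P = 2P + 213 → P* = €32, Q* = 277.
With the tax collected from producers, supply shifts: Qs = 2(P − 9) + 213.
New equilibrium: buyers pay €38, producers receive €29, Q = 271. (Wedge: Pb − Ps = 9.)
Burden on buyers: €6; on producers: €3. (They sum to €9.)
The less price-elastic side of the market bears the larger share of a per-unit tax.

Buyers bear €6 per night; producers bear €3 per night.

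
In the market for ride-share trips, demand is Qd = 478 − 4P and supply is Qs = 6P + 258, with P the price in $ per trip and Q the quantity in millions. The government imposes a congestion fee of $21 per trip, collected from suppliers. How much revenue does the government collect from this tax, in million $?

Tax revenue = $7131.6 million.

Before the tax: set 478 − 4P = 6P + 258 → P* = $22, Q* = 390.
With the tax collected from suppliers, supply shifts: Qs = 6(P − 21) + 258.
Solving gives Q = 339.6 with consumers paying $34.6 and suppliers receiving $13.6 (the $21 wedge).
Revenue = t · Q = 21 · 339.6 = $7131.6.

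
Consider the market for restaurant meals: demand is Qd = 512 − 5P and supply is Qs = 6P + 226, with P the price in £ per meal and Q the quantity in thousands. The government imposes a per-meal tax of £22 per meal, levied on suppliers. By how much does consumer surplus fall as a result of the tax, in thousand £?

Consumer surplus falls by £4224 thousand.

Before the tax: set 512 − 5P = 6P + 226 → P* = £26, Q* = 382.
With the tax collected from suppliers, supply shifts: Qs = 6(P − 22) + 226.
Solving gives Q = 322 with buyers paying £38 and suppliers receiving £16 (the £22 wedge).
ΔCS is the trapezoid between Q = 322 and Q = 382 of height £12: ½ · (382 + 322) · 12 = £4224.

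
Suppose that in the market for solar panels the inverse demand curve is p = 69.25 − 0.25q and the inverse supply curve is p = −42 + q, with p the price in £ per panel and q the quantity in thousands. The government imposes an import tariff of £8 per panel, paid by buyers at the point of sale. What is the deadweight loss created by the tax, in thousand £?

Deadweight loss = £25.6 thousand.

Inverting to q(p) form: qd = 277 − 4p; qs = p + 42.
Without the tax, 277 − 4p = p + 42 gives 5p = 235, so p* = £47 and q* = 89.
With the tax collected from buyers, demand (in seller-price terms) shifts: qd = 277 − 4(p + 8).
New equilibrium: buyers pay £48.6, producers receive £40.6, q = 82.6. (Wedge: pb − ps = 8.)
Quantity falls by |ΔQ| = |89 − 82.6| = 6.4.
DWL = ½ · t · |ΔQ| = ½ · 8 · 6.4 = £25.6.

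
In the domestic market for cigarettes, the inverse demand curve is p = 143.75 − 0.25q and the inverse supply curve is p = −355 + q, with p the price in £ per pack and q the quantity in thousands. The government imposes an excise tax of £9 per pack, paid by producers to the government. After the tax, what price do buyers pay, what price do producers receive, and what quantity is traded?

Inverting to q(p) form: qd = 575 − 4p; qs = p + 355.
Without the tax, 575 − 4p = p + 355 gives 5p = 220, so p* = £44 and q* = 399.
With the tax collected from producers, supply shifts: qs = (p − 9) + 355.
New equilibrium: buyers pay £45.8, producers receive £36.8, q = 391.8. (Wedge: pb − ps = 9.)
The less price-elastic side of the market bears the larger share of a per-unit tax.

Buyers pay £45.8; producers receive £36.8; quantity = 391.8.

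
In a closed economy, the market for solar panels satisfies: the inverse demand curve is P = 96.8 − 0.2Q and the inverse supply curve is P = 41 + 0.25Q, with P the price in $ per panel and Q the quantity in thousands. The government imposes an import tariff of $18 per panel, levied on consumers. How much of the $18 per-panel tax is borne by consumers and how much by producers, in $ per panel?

Consumers bear $8 per panel; producers bear $10 per panel.

Rewrite in direct form: Qd = 484 − 5P and Qs = 4P − 164.
Before the tax: set 484 − 5P = 4P − 164 → P* = $72, Q* = 124.
With the tax collected from consumers, demand (in seller-price terms) shifts: Qd = 484 − 5(P + 18).
New equilibrium: consumers pay $80, producers receive $62, Q = 84. (Wedge: Pb − Ps = 18.)
Burden on consumers: $8; on producers: $10. (They sum to $18.)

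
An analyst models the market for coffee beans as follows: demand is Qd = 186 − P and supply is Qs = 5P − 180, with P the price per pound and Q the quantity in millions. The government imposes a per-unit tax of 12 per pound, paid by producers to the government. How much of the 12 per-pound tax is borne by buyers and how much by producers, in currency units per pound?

Buyers bear 10 per pound; producers bear 2 per pound.

Without the tax, 186 − P = 5P − 180 gives 6P = 366, so P* = 61 and Q* = 125.
With the tax collected from producers, supply shifts: Qs = 5(P − 12) − 180.
New equilibrium: buyers pay 71, producers receive 59, Q = 115. (Wedge: Pb − Ps = 12.)
Burden on buyers: 10; on producers: 2. (They sum to 12.)
The less price-elastic side of the market bears the larger share of a per-unit tax.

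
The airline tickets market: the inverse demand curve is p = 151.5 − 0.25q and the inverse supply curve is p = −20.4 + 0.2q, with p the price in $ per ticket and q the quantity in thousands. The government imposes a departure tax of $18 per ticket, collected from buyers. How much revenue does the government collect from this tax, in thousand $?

Inverting to q(p) form: qd = 606 − 4p; qs = 5p + 102.
Without the tax, 606 − 4p = 5p + 102 gives 9p = 504, so p* = $56 and q* = 382.
With the tax collected from buyers, demand (in seller-price terms) shifts: qd = 606 − 4(p + 18).
Solving gives q = 342 with buyers paying $66 and sellers receiving $48 (the $18 wedge).
Revenue = t · Q = 18 · 342 = $6156.

Tax revenue = $6156 thousand.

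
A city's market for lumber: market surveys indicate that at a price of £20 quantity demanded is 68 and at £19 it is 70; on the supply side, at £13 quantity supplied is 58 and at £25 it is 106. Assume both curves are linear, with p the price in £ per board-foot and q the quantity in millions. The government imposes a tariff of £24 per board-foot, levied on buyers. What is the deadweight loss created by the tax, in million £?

Demand slope: (70 − 68)/(19 − 20) = -2, so qd = 108 − 2p.
Supply slope: (106 − 58)/(25 − 13) = 4, so qs = 4p + 6.
Without the tax, 108 − 2p = 4p + 6 gives 6p = 102, so p* = £17 and q* = 74.
With the tax collected from buyers, demand (in seller-price terms) shifts: qd = 108 − 2(p + 24).
New equilibrium: buyers pay £33, producers receive £9, q = 42. (Wedge: pb − ps = 24.)
Quantity falls by |ΔQ| = |74 − 42| = 32.
DWL = ½ · t · |ΔQ| = ½ · 24 · 32 = £384.

Deadweight loss = £384 million.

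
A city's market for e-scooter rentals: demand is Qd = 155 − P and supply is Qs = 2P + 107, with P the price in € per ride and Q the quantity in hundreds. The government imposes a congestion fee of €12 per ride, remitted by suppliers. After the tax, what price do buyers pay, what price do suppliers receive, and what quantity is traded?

Without the tax, 155 − P = 2P + 107 gives 3P = 48, so P* = €16 and Q* = 139.
With the tax collected from suppliers, supply shifts: Qs = 2(P − 12) + 107.
New equilibrium: buyers pay €24, suppliers receive €12, Q = 131. (Wedge: Pb − Ps = 12.)
The less price-elastic side of the market bears the larger share of a per-unit tax.

Buyers pay €24; suppliers receive €12; quantity = 131.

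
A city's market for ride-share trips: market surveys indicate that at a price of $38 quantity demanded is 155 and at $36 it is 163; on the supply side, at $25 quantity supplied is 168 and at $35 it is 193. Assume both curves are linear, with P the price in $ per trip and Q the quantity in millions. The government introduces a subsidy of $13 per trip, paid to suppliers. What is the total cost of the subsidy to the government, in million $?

Demand slope: (163 − 155)/(36 − 38) = -4, so Qd = 307 − 4P.
Supply slope: (193 − 168)/(35 − 25) = 2.5, so Qs = 2.5P + 105.5.
Without the subsidy, 307 − 4P = 2.5P + 105.5 gives 6.5P = 201.5, so P* = $31 and Q* = 183.
With a per-unit subsidy paid to suppliers, each receives P + 13 per unit sold, so supply becomes Qs = 2.5(P + 13) + 105.5.
New equilibrium: consumers pay $26, suppliers receive $39, Q = 203. (Wedge: Pb − Ps = −13.)
Outlay = t · Q = 13 · 203 = $2639.

Government outlay = $2639 million.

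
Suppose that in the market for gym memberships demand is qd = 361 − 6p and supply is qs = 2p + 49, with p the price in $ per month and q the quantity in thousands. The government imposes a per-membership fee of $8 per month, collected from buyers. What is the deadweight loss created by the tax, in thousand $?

Without the tax, 361 − 6p = 2p + 49 gives 8p = 312, so p* = $39 and q* = 127.
With the tax collected from buyers, demand (in seller-price terms) shifts: qd = 361 − 6(p + 8).
Solving gives q = 115 with buyers paying $41 and producers receiving $33 (the $8 wedge).
Quantity falls by |ΔQ| = |127 − 115| = 12.
DWL = ½ · t · |ΔQ| = ½ · 8 · 12 = $48.

Deadweight loss = $48 thousand.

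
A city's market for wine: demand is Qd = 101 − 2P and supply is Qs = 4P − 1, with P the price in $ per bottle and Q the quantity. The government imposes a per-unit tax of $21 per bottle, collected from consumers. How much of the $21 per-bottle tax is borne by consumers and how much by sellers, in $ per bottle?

Without the tax, 101 − 2P = 4P − 1 gives 6P = 102, so P* = $17 and Q* = 67.
With the tax collected from consumers, demand (in seller-price terms) shifts: Qd = 101 − 2(P + 21).
New equilibrium: consumers pay $31, sellers receive $10, Q = 39. (Wedge: Pb − Ps = 21.)
Burden on consumers: $14; on sellers: $7. (They sum to $21.)

Consumers bear $14 per bottle; sellers bear $7 per bottle.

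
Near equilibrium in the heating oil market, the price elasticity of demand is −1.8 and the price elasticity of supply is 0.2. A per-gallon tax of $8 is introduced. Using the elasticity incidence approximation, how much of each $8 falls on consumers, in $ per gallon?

Consumers bear ≈ $0.8 per gallon.

Incidence ratio: consumers' share ≈ εs / (εs + |εd|) = 0.2 / (0.2 + 1.8) = 0.1.
So consumers bear ≈ 0.1 × $8 = $0.8; suppliers bear $7.2.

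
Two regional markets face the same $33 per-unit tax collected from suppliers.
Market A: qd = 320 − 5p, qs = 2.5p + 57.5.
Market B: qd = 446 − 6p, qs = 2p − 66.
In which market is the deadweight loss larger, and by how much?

Market A: pre-tax p* = $35, q* = 145; post-tax q = 90; deadweight loss = $907.5.
Market B: pre-tax p* = $64, q* = 62; post-tax q = 12.5; deadweight loss = $816.75.
Difference: $907.5 vs $816.75 → market A is larger by $90.75.

Market A, by $90.75.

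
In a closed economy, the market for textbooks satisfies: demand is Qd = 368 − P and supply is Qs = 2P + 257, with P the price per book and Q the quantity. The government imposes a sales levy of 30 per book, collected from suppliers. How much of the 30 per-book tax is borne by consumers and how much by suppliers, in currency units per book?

Consumers bear 20 per book; suppliers bear 10 per book.

Before the tax: set 368 − P = 2P + 257 → P* = 37, Q* = 331.
With the tax collected from suppliers, supply shifts: Qs = 2(P − 30) + 257.
New equilibrium: consumers pay 57, suppliers receive 27, Q = 311. (Wedge: Pb − Ps = 30.)
Burden on consumers: 20; on suppliers: 10. (They sum to 30.)
The less price-elastic side of the market bears the larger share of a per-unit tax.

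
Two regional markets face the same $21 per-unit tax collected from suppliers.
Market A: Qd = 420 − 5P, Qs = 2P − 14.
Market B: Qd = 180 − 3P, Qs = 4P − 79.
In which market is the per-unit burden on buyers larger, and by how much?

Market B, by $6.

Market A: pre-tax P* = $62, Q* = 110; post-tax Q = 80; per-unit burden on buyers = $6.
Market B: pre-tax P* = $37, Q* = 69; post-tax Q = 33; per-unit burden on buyers = $12.
Difference: $6 vs $12 → market B is larger by $6.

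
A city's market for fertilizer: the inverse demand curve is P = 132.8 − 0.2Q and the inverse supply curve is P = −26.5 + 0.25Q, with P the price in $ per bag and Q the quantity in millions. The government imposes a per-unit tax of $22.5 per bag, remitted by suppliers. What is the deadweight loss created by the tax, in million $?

Inverting to Q(P) form: Qd = 664 − 5P; Qs = 4P + 106.
Before the tax: set 664 − 5P = 4P + 106 → P* = $62, Q* = 354.
With the tax collected from suppliers, supply shifts: Qs = 4(P − 22.5) + 106.
Solving gives Q = 304 with consumers paying $72 and suppliers receiving $49.5 (the $22.5 wedge).
Quantity falls by |ΔQ| = |354 − 304| = 50.
DWL = ½ · t · |ΔQ| = ½ · 22.5 · 50 = $562.5.

Deadweight loss = $562.5 million.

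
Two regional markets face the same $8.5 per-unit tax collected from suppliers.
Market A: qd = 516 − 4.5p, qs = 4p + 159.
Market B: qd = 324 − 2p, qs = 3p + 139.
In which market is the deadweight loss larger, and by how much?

Market A: pre-tax p* = $42, q* = 327; post-tax q = 309; deadweight loss = $76.5.
Market B: pre-tax p* = $37, q* = 250; post-tax q = 239.8; deadweight loss = $43.35.
Difference: $76.5 vs $43.35 → market A is larger by $33.15.

Market A, by $33.15.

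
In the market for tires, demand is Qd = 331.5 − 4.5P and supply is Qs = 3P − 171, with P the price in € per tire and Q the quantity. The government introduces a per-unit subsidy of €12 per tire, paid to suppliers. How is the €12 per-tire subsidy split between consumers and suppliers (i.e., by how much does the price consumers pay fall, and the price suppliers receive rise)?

Consumers gain €4.8 per tire; suppliers gain €7.2 per tire.

Before the subsidy: set 331.5 − 4.5P = 3P − 171 → P* = €67, Q* = 30.
With a per-unit subsidy paid to suppliers, each receives P + 12 per unit sold, so supply becomes Qs = 3(P + 12) − 171.
New equilibrium: consumers pay €62.2, suppliers receive €74.2, Q = 51.6. (Wedge: Pb − Ps = −12.)
Gain to consumers: €4.8; to suppliers: €7.2. (They sum to €12.)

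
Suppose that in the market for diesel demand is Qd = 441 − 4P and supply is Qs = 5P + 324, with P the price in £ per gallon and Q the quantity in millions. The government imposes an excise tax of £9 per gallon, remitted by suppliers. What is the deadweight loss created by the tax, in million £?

Deadweight loss = £90 million.

Without the tax, 441 − 4P = 5P + 324 gives 9P = 117, so P* = £13 and Q* = 389.
With the tax collected from suppliers, supply shifts: Qs = 5(P − 9) + 324.
Solving gives Q = 369 with buyers paying £18 and suppliers receiving £9 (the £9 wedge).
Quantity falls by |ΔQ| = |389 − 369| = 20.
DWL = ½ · t · |ΔQ| = ½ · 9 · 20 = £90.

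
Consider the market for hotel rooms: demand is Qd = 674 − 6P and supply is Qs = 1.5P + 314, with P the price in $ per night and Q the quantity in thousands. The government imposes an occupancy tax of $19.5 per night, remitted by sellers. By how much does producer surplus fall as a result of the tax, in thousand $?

Without the tax, 674 − 6P = 1.5P + 314 gives 7.5P = 360, so P* = $48 and Q* = 386.
With the tax collected from sellers, supply shifts: Qs = 1.5(P − 19.5) + 314.
New equilibrium: consumers pay $51.9, sellers receive $32.4, Q = 362.6. (Wedge: Pb − Ps = 19.5.)
ΔPS is the trapezoid between Q = 362.6 and Q = 386 of height $15.6: ½ · (386 + 362.6) · 15.6 = $5839.08.

Producer surplus falls by $5839.08 thousand.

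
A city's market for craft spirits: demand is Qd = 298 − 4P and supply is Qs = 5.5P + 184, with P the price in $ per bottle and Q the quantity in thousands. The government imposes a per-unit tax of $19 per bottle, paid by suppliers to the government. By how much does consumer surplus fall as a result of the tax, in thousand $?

Without the tax, 298 − 4P = 5.5P + 184 gives 9.5P = 114, so P* = $12 and Q* = 250.
With the tax collected from suppliers, supply shifts: Qs = 5.5(P − 19) + 184.
New equilibrium: consumers pay $23, suppliers receive $4, Q = 206. (Wedge: Pb − Ps = 19.)
ΔCS is the trapezoid between Q = 206 and Q = 250 of height $11: ½ · (250 + 206) · 11 = $2508.

Consumer surplus falls by $2508 thousand.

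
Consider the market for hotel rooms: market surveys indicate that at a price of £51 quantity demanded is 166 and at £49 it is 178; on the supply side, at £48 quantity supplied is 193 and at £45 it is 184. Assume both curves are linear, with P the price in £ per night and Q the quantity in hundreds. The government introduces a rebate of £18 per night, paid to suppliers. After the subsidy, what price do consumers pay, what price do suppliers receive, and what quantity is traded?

Consumers pay £41; suppliers receive £59; quantity = 226.

Demand slope: (178 − 166)/(49 − 51) = -6, so Qd = 472 − 6P.
Supply slope: (184 − 193)/(45 − 48) = 3, so Qs = 3P + 49.
Before the subsidy: set 472 − 6P = 3P + 49 → P* = £47, Q* = 190.
With a per-unit subsidy paid to suppliers, each receives P + 18 per unit sold, so supply becomes Qs = 3(P + 18) + 49.
New equilibrium: consumers pay £41, suppliers receive £59, Q = 226. (Wedge: Pb − Ps = −18.)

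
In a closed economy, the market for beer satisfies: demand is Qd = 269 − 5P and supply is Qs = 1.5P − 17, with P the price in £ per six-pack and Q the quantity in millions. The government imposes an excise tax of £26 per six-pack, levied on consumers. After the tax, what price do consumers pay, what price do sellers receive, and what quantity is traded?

Consumers pay £50; sellers receive £24; quantity = 19.

Without the tax, 269 − 5P = 1.5P − 17 gives 6.5P = 286, so P* = £44 and Q* = 49.
With the tax collected from consumers, demand (in seller-price terms) shifts: Qd = 269 − 5(P + 26).
Solving gives Q = 19 with consumers paying £50 and sellers receiving £24 (the £26 wedge).
The less price-elastic side of the market bears the larger share of a per-unit tax.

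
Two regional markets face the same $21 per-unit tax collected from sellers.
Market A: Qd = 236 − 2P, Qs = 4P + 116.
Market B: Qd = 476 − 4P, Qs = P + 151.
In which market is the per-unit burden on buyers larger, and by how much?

Market A: pre-tax P* = $20, Q* = 196; post-tax Q = 168; per-unit burden on buyers = $14.
Market B: pre-tax P* = $65, Q* = 216; post-tax Q = 199.2; per-unit burden on buyers = $4.2.
Difference: $14 vs $4.2 → market A is larger by $9.8.

Market A, by $9.8.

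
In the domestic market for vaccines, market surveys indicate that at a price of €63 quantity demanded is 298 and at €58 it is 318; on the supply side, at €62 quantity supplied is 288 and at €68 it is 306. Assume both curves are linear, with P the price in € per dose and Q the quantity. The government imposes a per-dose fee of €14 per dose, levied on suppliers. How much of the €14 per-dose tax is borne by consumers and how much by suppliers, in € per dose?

Consumers bear €6 per dose; suppliers bear €8 per dose.

Demand slope: (318 − 298)/(58 − 63) = -4, so Qd = 550 − 4P.
Supply slope: (306 − 288)/(68 − 62) = 3, so Qs = 3P + 102.
Without the tax, 550 − 4P = 3P + 102 gives 7P = 448, so P* = €64 and Q* = 294.
With the tax collected from suppliers, supply shifts: Qs = 3(P − 14) + 102.
Solving gives Q = 270 with consumers paying €70 and suppliers receiving €56 (the €14 wedge).
Burden on consumers: €6; on suppliers: €8. (They sum to €14.)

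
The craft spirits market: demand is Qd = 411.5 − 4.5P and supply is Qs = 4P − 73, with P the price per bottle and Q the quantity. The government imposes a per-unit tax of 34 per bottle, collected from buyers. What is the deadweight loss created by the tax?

Before the tax: set 411.5 − 4.5P = 4P − 73 → P* = 57, Q* = 155.
With the tax collected from buyers, demand (in seller-price terms) shifts: Qd = 411.5 − 4.5(P + 34).
Solving gives Q = 83 with buyers paying 73 and sellers receiving 39 (the 34 wedge).
Quantity falls by |ΔQ| = |155 − 83| = 72.
DWL = ½ · t · |ΔQ| = ½ · 34 · 72 = 1224.

Deadweight loss = 1224.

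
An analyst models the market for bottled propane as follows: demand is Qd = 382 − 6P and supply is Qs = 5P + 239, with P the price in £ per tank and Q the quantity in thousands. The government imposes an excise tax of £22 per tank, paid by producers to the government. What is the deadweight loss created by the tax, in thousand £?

Deadweight loss = £660 thousand.

Before the tax: set 382 − 6P = 5P + 239 → P* = £13, Q* = 304.
With the tax collected from producers, supply shifts: Qs = 5(P − 22) + 239.
Solving gives Q = 244 with buyers paying £23 and producers receiving £1 (the £22 wedge).
Quantity falls by |ΔQ| = |304 − 244| = 60.
DWL = ½ · t · |ΔQ| = ½ · 22 · 60 = £660.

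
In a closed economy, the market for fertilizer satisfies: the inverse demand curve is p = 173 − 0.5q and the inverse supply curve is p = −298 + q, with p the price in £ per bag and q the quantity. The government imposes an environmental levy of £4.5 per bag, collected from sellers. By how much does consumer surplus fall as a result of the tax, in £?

Inverting to q(p) form: qd = 346 − 2p; qs = p + 298.
Without the tax, 346 − 2p = p + 298 gives 3p = 48, so p* = £16 and q* = 314.
With the tax collected from sellers, supply shifts: qs = (p − 4.5) + 298.
New equilibrium: buyers pay £17.5, sellers receive £13, q = 311. (Wedge: pb − ps = 4.5.)
ΔCS is the trapezoid between Q = 311 and Q = 314 of height £1.5: ½ · (314 + 311) · 1.5 = £468.75.

Consumer surplus falls by £468.75.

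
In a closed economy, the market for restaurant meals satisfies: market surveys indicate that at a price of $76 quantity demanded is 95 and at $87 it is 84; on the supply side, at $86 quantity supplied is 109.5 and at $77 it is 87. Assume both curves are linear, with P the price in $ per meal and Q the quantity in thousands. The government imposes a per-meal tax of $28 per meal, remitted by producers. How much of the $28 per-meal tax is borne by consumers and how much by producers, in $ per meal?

Demand slope: (84 − 95)/(87 − 76) = -1, so Qd = 171 − P.
Supply slope: (87 − 109.5)/(77 − 86) = 2.5, so Qs = 2.5P − 105.5.
Before the tax: set 171 − P = 2.5P − 105.5 → P* = $79, Q* = 92.
With the tax collected from producers, supply shifts: Qs = 2.5(P − 28) − 105.5.
New equilibrium: consumers pay $99, producers receive $71, Q = 72. (Wedge: Pb − Ps = 28.)
Burden on consumers: $20; on producers: $8. (They sum to $28.)
The less price-elastic side of the market bears the larger share of a per-unit tax.

Consumers bear $20 per meal; producers bear $8 per meal.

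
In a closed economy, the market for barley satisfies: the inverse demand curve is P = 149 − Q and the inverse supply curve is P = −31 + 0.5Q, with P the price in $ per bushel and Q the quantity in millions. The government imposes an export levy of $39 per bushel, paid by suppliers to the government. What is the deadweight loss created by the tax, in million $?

Inverting to Q(P) form: Qd = 149 − P; Qs = 2P + 62.
Before the tax: set 149 − P = 2P + 62 → P* = $29, Q* = 120.
With the tax collected from suppliers, supply shifts: Qs = 2(P − 39) + 62.
New equilibrium: consumers pay $55, suppliers receive $16, Q = 94. (Wedge: Pb − Ps = 39.)
Quantity falls by |ΔQ| = |120 − 94| = 26.
DWL = ½ · t · |ΔQ| = ½ · 39 · 26 = $507.

Deadweight loss = $507 million.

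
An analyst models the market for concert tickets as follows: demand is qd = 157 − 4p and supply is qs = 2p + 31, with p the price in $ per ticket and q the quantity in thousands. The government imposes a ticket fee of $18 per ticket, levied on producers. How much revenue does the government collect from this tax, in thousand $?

Without the tax, 157 − 4p = 2p + 31 gives 6p = 126, so p* = $21 and q* = 73.
With the tax collected from producers, supply shifts: qs = 2(p − 18) + 31.
New equilibrium: buyers pay $27, producers receive $9, q = 49. (Wedge: pb − ps = 18.)
Revenue = t · Q = 18 · 49 = $882.

Tax revenue = $882 thousand.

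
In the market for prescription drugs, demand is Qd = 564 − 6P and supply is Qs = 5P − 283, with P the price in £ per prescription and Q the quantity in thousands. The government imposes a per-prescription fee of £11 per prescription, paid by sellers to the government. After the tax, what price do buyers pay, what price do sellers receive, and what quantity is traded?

Buyers pay £82; sellers receive £71; quantity = 72.

Without the tax, 564 − 6P = 5P − 283 gives 11P = 847, so P* = £77 and Q* = 102.
With the tax collected from sellers, supply shifts: Qs = 5(P − 11) − 283.
New equilibrium: buyers pay £82, sellers receive £71, Q = 72. (Wedge: Pb − Ps = 11.)
The less price-elastic side of the market bears the larger share of a per-unit tax.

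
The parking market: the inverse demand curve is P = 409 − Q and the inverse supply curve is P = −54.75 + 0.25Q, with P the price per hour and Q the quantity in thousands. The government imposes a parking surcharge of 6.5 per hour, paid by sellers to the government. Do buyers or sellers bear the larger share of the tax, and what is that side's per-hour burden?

Buyers bear the larger share: 5.2 per hour.

Rewrite in direct form: Qd = 409 − P and Qs = 4P + 219.
Before the tax: set 409 − P = 4P + 219 → P* = 38, Q* = 371.
With the tax collected from sellers, supply shifts: Qs = 4(P − 6.5) + 219.
New equilibrium: buyers pay 43.2, sellers receive 36.7, Q = 365.8. (Wedge: Pb − Ps = 6.5.)
Per-hour burden: buyers 5.2, sellers 1.3.
Buyers take the larger share because demand is less price-elastic here (demand slope 1 vs supply slope 4).
The less price-elastic side of the market bears the larger share of a per-unit tax.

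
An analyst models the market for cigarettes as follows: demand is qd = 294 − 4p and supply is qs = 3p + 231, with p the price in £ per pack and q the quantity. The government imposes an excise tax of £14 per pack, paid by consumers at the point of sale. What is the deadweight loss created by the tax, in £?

Before the tax: set 294 − 4p = 3p + 231 → p* = £9, q* = 258.
With the tax collected from consumers, demand (in seller-price terms) shifts: qd = 294 − 4(p + 14).
New equilibrium: consumers pay £15, suppliers receive £1, q = 234. (Wedge: pb − ps = 14.)
Quantity falls by |ΔQ| = |258 − 234| = 24.
DWL = ½ · t · |ΔQ| = ½ · 14 · 24 = £168.

Deadweight loss = £168.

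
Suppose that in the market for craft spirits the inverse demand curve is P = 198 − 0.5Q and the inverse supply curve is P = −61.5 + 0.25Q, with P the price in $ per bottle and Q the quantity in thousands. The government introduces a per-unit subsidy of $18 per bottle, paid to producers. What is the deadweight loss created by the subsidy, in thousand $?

Deadweight loss = $216 thousand.

Rewrite in direct form: Qd = 396 − 2P and Qs = 4P + 246.
Without the subsidy, 396 − 2P = 4P + 246 gives 6P = 150, so P* = $25 and Q* = 346.
With a per-unit subsidy paid to producers, each receives P + 18 per unit sold, so supply becomes Qs = 4(P + 18) + 246.
Solving gives Q = 370 with consumers paying $13 and producers receiving $31 (the $18 wedge).
Quantity rises by |ΔQ| = |346 − 370| = 24.
DWL = ½ · t · |ΔQ| = ½ · 18 · 24 = $216.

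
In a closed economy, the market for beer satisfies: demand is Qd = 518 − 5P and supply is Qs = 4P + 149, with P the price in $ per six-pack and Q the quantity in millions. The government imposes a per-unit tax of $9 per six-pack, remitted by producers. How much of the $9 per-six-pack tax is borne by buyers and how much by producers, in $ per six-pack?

Buyers bear $4 per six-pack; producers bear $5 per six-pack.

Without the tax, 518 − 5P = 4P + 149 gives 9P = 369, so P* = $41 and Q* = 313.
With the tax collected from producers, supply shifts: Qs = 4(P − 9) + 149.
New equilibrium: buyers pay $45, producers receive $36, Q = 293. (Wedge: Pb − Ps = 9.)
Burden on buyers: $4; on producers: $5. (They sum to $9.)
The less price-elastic side of the market bears the larger share of a per-unit tax.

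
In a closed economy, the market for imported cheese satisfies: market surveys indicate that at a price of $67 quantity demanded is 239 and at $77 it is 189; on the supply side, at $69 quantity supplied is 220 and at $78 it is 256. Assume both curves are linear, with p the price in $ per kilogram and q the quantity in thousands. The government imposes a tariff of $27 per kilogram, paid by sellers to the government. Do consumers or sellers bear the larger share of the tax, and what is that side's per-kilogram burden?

Sellers bear the larger share: $15 per kilogram.

Demand slope: (189 − 239)/(77 − 67) = -5, so qd = 574 − 5p.
Supply slope: (256 − 220)/(78 − 69) = 4, so qs = 4p − 56.
Without the tax, 574 − 5p = 4p − 56 gives 9p = 630, so p* = $70 and q* = 224.
With the tax collected from sellers, supply shifts: qs = 4(p − 27) − 56.
Solving gives q = 164 with consumers paying $82 and sellers receiving $55 (the $27 wedge).
Per-kilogram burden: consumers $12, sellers $15.
Sellers take the larger share because supply is less price-elastic here (demand slope 5 vs supply slope 4).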